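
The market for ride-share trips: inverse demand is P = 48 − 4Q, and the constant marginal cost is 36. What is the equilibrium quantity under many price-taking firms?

Q = 3

Under competition P = MC = 36, so Q = (48 − 36)/4 = 3.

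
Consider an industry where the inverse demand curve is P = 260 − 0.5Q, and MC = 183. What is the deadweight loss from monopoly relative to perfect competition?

Perfect competition: P = MC = 183, so 260 − 0.5Q = 183 and Q = 154.
Monopoly sets MR = MC: 260 − Q = 183 ⇒ Q = 77, P = 260 − 0.5·77 = 221.5.
DWL is the triangle between Q = 77 and Q = 154: ½·(154 − 77)·(221.5 − 183) = 1482.25.

DWL = 1482.25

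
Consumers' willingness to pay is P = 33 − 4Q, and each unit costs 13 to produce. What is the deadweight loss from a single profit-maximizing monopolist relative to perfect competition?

Competitive firms price at marginal cost: P = 13, giving Q = 5.
Monopoly sets MR = MC: 33 − 8Q = 13 ⇒ Q = 2.5, P = 33 − 4·2.5 = 23.
DWL is the triangle between Q = 2.5 and Q = 5: ½·(5 − 2.5)·(23 − 13) = 12.5.

DWL = 12.5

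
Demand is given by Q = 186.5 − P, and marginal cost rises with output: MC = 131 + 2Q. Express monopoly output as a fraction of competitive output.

Inverting demand: P = 186.5 − Q.
Monopoly sets MR = MC: 186.5 − 2Q = 131 + 2Q ⇒ Q = 13.875, P = 186.5 − 13.875 = 172.625.
Under competition P = MC: 186.5 − Q = 131 + 2Q ⇒ Q = 18.5, P = 168.
Ratio Q_m/Q_c = 13.875/18.5 = 0.75.

Q_m/Q_c = 0.75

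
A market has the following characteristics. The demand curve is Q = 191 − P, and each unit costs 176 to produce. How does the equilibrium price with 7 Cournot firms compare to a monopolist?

Inverting demand: P = 191 − Q.
Cournot with 7 identical firms: the symmetric best-response condition is 191 − 8q = 176. Each firm produces q = 1.875, total output Q = 13.125, price P = 177.875.
Monopoly sets MR = MC: 191 − 2Q = 176 ⇒ Q = 7.5, P = 191 − 7.5 = 183.5.

Cournot: P = 177.875; Monopoly: P = 183.5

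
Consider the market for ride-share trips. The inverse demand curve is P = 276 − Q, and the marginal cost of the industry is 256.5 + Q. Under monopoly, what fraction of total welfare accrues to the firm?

The monopolist equates marginal revenue to marginal cost: 276 − 2Q = 256.5 + Q, so Q = 6.5. From demand, P = 269.5.
CS = ½·(276 − 269.5)·6.5 = 21.125.
PS = P·Q − VC(Q) = 269.5·6.5 − (256.5·6.5 + ½·1·6.5²) = 63.375.
Share captured = PS/TS = 63.375/84.5 = 0.75.

PS/TS = 0.75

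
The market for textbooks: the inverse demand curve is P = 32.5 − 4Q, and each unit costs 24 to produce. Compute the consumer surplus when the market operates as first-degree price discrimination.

With perfect price discrimination, output is the efficient level Q = 2.125 (where demand meets MC), but every buyer pays their willingness to pay: CS = 0 and PS = total surplus.
CS = 0.

CS = 0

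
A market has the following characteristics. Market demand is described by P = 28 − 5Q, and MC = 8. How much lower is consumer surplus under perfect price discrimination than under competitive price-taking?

Consumer surplus falls by 40

Perfect competition: P = MC = 8, so 28 − 5Q = 8 and Q = 4.
CS = ½·(28 − 8)·4 = 40.
A perfectly discriminating monopolist sells every unit with P(Q) ≥ MC(Q), so output equals the competitive quantity Q = 4. Each buyer pays their reservation price, so CS = 0 and the firm captures all surplus.
CS = 0.
Change in consumer surplus: 0 − 40 = −40.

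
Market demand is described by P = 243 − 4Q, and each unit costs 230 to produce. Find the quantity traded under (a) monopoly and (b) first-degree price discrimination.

Monopoly: Q = 1.625; Perfect PD: Q = 3.25

Monopoly sets MR = MC: 243 − 8Q = 230 ⇒ Q = 1.625, P = 243 − 4·1.625 = 236.5.
Under first-degree price discrimination the firm charges each unit its demand price and produces up to where P = MC, i.e. Q = 3.25. Consumer surplus is zero; producer surplus equals total surplus.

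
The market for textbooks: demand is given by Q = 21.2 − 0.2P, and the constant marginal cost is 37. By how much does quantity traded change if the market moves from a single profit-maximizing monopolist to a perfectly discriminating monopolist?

Quantity traded rises by 6.9

Inverting demand: P = 106 − 5Q.
A monopolist chooses Q where MR = MC. MR = 106 − 10Q; setting this equal to 37 gives Q = 6.9 and P = 71.5.
Under first-degree price discrimination the firm charges each unit its demand price and produces up to where P = MC, i.e. Q = 13.8. Consumer surplus is zero; producer surplus equals total surplus.
Change in quantity traded: 13.8 − 6.9 = 6.9.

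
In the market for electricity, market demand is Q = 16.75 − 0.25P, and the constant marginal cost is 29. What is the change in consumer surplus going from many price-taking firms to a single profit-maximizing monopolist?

Inverting demand: P = 67 − 4Q.
Under competition P = MC = 29, so Q = (67 − 29)/4 = 9.5.
CS = ½·(67 − 29)·9.5 = 180.5.
A monopolist chooses Q where MR = MC. MR = 67 − 8Q; setting this equal to 29 gives Q = 4.75 and P = 48.
CS = ½·(67 − 48)·4.75 = 45.125.
Change in consumer surplus: 45.125 − 180.5 = −135.375.

CS falls by 135.375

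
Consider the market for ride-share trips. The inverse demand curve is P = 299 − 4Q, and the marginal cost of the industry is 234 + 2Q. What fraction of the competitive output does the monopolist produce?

The monopolist equates marginal revenue to marginal cost: 299 − 8Q = 234 + 2Q, so Q = 6.5. From demand, P = 273.
Under competition P = MC: 299 − 4Q = 234 + 2Q ⇒ Q = 65/6, P = 767/3.
Ratio Q_m/Q_c = 6.5/(65/6) = 0.6.

Q_m/Q_c = 0.6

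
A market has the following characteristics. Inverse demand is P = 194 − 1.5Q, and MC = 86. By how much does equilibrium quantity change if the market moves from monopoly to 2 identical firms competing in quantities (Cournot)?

Equilibrium quantity rises by 12

A monopolist chooses Q where MR = MC. MR = 194 − 3Q; setting this equal to 86 gives Q = 36 and P = 140.
With 2 symmetric Cournot firms, each firm's FOC gives 194 − 4.5q = 86, so q = 24, Q = 2·24 = 48, and P = 122.
Change in equilibrium quantity: 48 − 36 = 12.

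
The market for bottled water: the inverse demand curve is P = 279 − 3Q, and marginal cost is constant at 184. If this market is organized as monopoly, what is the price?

A monopolist chooses Q where MR = MC. MR = 279 − 6Q; setting this equal to 184 gives Q = 95/6 and P = 231.5.

P = 231.5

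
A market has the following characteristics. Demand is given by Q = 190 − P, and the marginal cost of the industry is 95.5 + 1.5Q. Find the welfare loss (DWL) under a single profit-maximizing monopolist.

Inverting demand: P = 190 − Q.
Under competition P = MC: 190 − Q = 95.5 + 1.5Q ⇒ Q = 37.8, P = 152.2.
The monopolist equates marginal revenue to marginal cost: 190 − 2Q = 95.5 + 1.5Q, so Q = 27. From demand, P = 163.
CS = ½·(190 − 152.2)·37.8 = 714.42; PS = (152.2·37.8 − 95.5·37.8 − ½·1.5·37.8²) = 1071.63; TS = 1786.05.
CS = ½·(190 − 163)·27 = 364.5; PS = (163·27 − 95.5·27 − ½·1.5·27²) = 1275.75; TS = 1640.25.
DWL = 1786.05 − 1640.25 = 145.8.

DWL = 145.8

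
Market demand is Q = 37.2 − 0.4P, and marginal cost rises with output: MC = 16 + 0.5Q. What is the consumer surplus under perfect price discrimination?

CS = 0

Inverting demand: P = 93 − 2.5Q.
Under first-degree price discrimination the firm charges each unit its demand price and produces up to where P = MC, i.e. Q = 77/3. Consumer surplus is zero; producer surplus equals total surplus.
CS = 0.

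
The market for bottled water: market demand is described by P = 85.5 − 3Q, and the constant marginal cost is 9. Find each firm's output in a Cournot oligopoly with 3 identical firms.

q_i = 6.375

Cournot with 3 identical firms: the symmetric best-response condition is 85.5 − 12q = 9. Each firm produces q = 6.375, total output Q = 19.125, price P = 28.125.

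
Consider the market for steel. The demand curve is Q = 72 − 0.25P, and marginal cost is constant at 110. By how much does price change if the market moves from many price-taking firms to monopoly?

Inverting demand: P = 288 − 4Q.
Under competition P = MC = 110, so Q = (288 − 110)/4 = 44.5.
The monopolist equates marginal revenue to marginal cost: 288 − 8Q = 110, so Q = 22.25. From demand, P = 199.
Change in price: 199 − 110 = 89.

Price rises by 89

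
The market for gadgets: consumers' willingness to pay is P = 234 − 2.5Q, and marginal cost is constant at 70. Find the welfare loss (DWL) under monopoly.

DWL = 1344.8

Under competition P = MC = 70, so Q = (234 − 70)/2.5 = 65.6.
A monopolist chooses Q where MR = MC. MR = 234 − 5Q; setting this equal to 70 gives Q = 32.8 and P = 152.
DWL is the triangle between Q = 32.8 and Q = 65.6: ½·(65.6 − 32.8)·(152 − 70) = 1344.8.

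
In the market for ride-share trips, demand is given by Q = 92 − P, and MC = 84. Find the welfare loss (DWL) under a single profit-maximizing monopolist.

DWL = 8

Inverting demand: P = 92 − Q.
Competitive firms price at marginal cost: P = 84, giving Q = 8.
The monopolist equates marginal revenue to marginal cost: 92 − 2Q = 84, so Q = 4. From demand, P = 88.
DWL is the triangle between Q = 4 and Q = 8: ½·(8 − 4)·(88 − 84) = 8.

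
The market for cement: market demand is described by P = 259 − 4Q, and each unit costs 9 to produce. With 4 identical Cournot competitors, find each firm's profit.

In a 4-firm Cournot equilibrium, symmetry and the first-order condition give q = (259 − 9)/(20) = 12.5. So Q = 50 and P = 59.
Each firm's profit = (59 − 9)·12.5 = 625.

π_i = 625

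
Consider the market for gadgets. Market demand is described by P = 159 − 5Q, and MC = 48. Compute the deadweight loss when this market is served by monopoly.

Under competition P = MC = 48, so Q = (159 − 48)/5 = 22.2.
The monopolist equates marginal revenue to marginal cost: 159 − 10Q = 48, so Q = 11.1. From demand, P = 103.5.
DWL is the triangle between Q = 11.1 and Q = 22.2: ½·(22.2 − 11.1)·(103.5 − 48) = 308.025.

DWL = 308.025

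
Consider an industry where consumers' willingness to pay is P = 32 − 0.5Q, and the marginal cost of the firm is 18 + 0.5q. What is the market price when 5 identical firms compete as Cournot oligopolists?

With 5 symmetric Cournot firms, each firm's FOC gives 32 − 3q = 18 + 0.5q, so q = 4, Q = 5·4 = 20, and P = 22.

P = 22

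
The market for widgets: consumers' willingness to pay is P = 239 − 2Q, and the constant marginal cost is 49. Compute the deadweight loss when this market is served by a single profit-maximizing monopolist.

Perfect competition: P = MC = 49, so 239 − 2Q = 49 and Q = 95.
A monopolist chooses Q where MR = MC. MR = 239 − 4Q; setting this equal to 49 gives Q = 47.5 and P = 144.
DWL is the triangle between Q = 47.5 and Q = 95: ½·(95 − 47.5)·(144 − 49) = 2256.25.

DWL = 2256.25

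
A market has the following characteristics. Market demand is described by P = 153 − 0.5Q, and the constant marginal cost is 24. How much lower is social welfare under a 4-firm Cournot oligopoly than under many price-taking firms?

Social welfare falls by 665.64

Competitive firms price at marginal cost: P = 24, giving Q = 258.
CS = ½·(153 − 24)·258 = 16641; PS = (24 − 24)·258 = 0; TS = 16641.
Cournot with 4 identical firms: the symmetric best-response condition is 153 − 2.5q = 24. Each firm produces q = 51.6, total output Q = 206.4, price P = 49.8.
CS = ½·(153 − 49.8)·206.4 = 10650.24; PS = (49.8 − 24)·206.4 = 5325.12; TS = 15975.36.
Change in social welfare: 15975.36 − 16641 = −665.64.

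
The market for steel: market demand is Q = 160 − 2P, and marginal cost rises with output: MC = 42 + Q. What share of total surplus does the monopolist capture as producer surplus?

PS/TS = 0.8

Inverting demand: P = 80 − 0.5Q.
The monopolist equates marginal revenue to marginal cost: 80 − Q = 42 + Q, so Q = 19. From demand, P = 70.5.
CS = ½·(80 − 70.5)·19 = 90.25.
PS = P·Q − VC(Q) = 70.5·19 − (42·19 + ½·1·19²) = 361.
Share captured = PS/TS = 361/451.25 = 0.8.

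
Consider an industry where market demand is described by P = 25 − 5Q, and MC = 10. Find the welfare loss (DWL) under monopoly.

DWL = 5.625

Under competition P = MC = 10, so Q = (25 − 10)/5 = 3.
The monopolist equates marginal revenue to marginal cost: 25 − 10Q = 10, so Q = 1.5. From demand, P = 17.5.
DWL is the triangle between Q = 1.5 and Q = 3: ½·(3 − 1.5)·(17.5 − 10) = 5.625.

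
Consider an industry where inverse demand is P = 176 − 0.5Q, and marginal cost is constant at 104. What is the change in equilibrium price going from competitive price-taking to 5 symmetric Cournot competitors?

P rises by 12

Competitive firms price at marginal cost: P = 104, giving Q = 144.
Cournot with 5 identical firms: the symmetric best-response condition is 176 − 3q = 104. Each firm produces q = 24, total output Q = 120, price P = 116.
Change in equilibrium price: 116 − 104 = 12.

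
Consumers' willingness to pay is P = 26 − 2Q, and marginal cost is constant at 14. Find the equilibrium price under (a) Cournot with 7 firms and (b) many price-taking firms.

Cournot: P = 15.5; Competition: P = 14

Cournot with 7 identical firms: the symmetric best-response condition is 26 − 16q = 14. Each firm produces q = 0.75, total output Q = 5.25, price P = 15.5.
Competitive firms price at marginal cost: P = 14, giving Q = 6.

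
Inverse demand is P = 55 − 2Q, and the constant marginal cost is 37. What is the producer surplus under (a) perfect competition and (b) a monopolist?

Under competition P = MC = 37, so Q = (55 − 37)/2 = 9.
PS = (37 − 37)·9 = 0.
A monopolist chooses Q where MR = MC. MR = 55 − 4Q; setting this equal to 37 gives Q = 4.5 and P = 46.
PS = (46 − 37)·4.5 = 40.5.

Competition: PS = 0; Monopoly: PS = 40.5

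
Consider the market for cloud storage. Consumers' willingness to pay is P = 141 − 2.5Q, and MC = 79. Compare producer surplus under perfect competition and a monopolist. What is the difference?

Perfect competition: P = MC = 79, so 141 − 2.5Q = 79 and Q = 24.8.
PS = (79 − 79)·24.8 = 0.
A monopolist chooses Q where MR = MC. MR = 141 − 5Q; setting this equal to 79 gives Q = 12.4 and P = 110.
PS = (110 − 79)·12.4 = 384.4.
Change in producer surplus: 384.4 − 0 = 384.4.

Producer surplus rises by 384.4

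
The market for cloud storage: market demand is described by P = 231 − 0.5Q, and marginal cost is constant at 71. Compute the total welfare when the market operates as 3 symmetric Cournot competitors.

TS = 24000

Cournot with 3 identical firms: the symmetric best-response condition is 231 − 2q = 71. Each firm produces q = 80, total output Q = 240, price P = 111.
CS = ½·(231 − 111)·240 = 14400; PS = (111 − 71)·240 = 9600; TS = 24000.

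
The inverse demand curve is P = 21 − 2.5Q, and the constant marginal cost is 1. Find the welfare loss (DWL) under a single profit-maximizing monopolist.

DWL = 20

Competitive firms price at marginal cost: P = 1, giving Q = 8.
A monopolist chooses Q where MR = MC. MR = 21 − 5Q; setting this equal to 1 gives Q = 4 and P = 11.
DWL is the triangle between Q = 4 and Q = 8: ½·(8 − 4)·(11 − 1) = 20.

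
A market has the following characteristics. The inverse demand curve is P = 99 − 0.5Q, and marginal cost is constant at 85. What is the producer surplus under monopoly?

PS = 98

The monopolist equates marginal revenue to marginal cost: 99 − Q = 85, so Q = 14. From demand, P = 92.
PS = (92 − 85)·14 = 98.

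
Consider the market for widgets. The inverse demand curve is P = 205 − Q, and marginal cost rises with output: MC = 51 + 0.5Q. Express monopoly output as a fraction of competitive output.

Monopoly sets MR = MC: 205 − 2Q = 51 + 0.5Q ⇒ Q = 61.6, P = 205 − 61.6 = 143.4.
Under competition P = MC: 205 − Q = 51 + 0.5Q ⇒ Q = 308/3, P = 307/3.
Ratio Q_m/Q_c = 61.6/(308/3) = 0.6.

Q_m/Q_c = 0.6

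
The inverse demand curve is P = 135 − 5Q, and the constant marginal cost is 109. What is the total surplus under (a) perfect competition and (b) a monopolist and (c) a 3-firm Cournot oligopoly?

Competition: TS = 67.6; Monopoly: TS = 50.7; Cournot: TS = 63.375

Under competition P = MC = 109, so Q = (135 − 109)/5 = 5.2.
CS = ½·(135 − 109)·5.2 = 67.6; PS = (109 − 109)·5.2 = 0; TS = 67.6.
The monopolist equates marginal revenue to marginal cost: 135 − 10Q = 109, so Q = 2.6. From demand, P = 122.
CS = ½·(135 − 122)·2.6 = 16.9; PS = (122 − 109)·2.6 = 33.8; TS = 50.7.
In a 3-firm Cournot equilibrium, symmetry and the first-order condition give q = (135 − 109)/(20) = 1.3. So Q = 3.9 and P = 115.5.
CS = ½·(135 − 115.5)·3.9 = 38.025; PS = (115.5 − 109)·3.9 = 25.35; TS = 63.375.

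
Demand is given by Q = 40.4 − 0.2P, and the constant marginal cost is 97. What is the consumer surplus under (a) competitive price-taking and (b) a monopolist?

Inverting demand: P = 202 − 5Q.
Perfect competition: P = MC = 97, so 202 − 5Q = 97 and Q = 21.
CS = ½·(202 − 97)·21 = 1102.5.
The monopolist equates marginal revenue to marginal cost: 202 − 10Q = 97, so Q = 10.5. From demand, P = 149.5.
CS = ½·(202 − 149.5)·10.5 = 275.625.

Competition: CS = 1102.5; Monopoly: CS = 275.625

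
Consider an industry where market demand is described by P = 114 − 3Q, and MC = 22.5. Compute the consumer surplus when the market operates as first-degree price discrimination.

CS = 0

A perfectly discriminating monopolist sells every unit with P(Q) ≥ MC(Q), so output equals the competitive quantity Q = 30.5. Each buyer pays their reservation price, so CS = 0 and the firm captures all surplus.
CS = 0.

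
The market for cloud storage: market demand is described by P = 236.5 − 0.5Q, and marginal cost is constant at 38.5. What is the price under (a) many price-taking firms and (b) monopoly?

Perfect competition: P = MC = 38.5, so 236.5 − 0.5Q = 38.5 and Q = 396.
The monopolist equates marginal revenue to marginal cost: 236.5 − Q = 38.5, so Q = 198. From demand, P = 137.5.

Competition: P = 38.5; Monopoly: P = 137.5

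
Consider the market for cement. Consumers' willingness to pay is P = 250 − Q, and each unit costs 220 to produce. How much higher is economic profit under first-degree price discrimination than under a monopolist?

A monopolist chooses Q where MR = MC. MR = 250 − 2Q; setting this equal to 220 gives Q = 15 and P = 235.
Profit = (235 − 220)·15 = 225.
Under first-degree price discrimination the firm charges each unit its demand price and produces up to where P = MC, i.e. Q = 30. Consumer surplus is zero; producer surplus equals total surplus.
PS equals the full surplus area, 450. Profit = 450 = 450.
Change in economic profit: 450 − 225 = 225.

Economic profit rises by 225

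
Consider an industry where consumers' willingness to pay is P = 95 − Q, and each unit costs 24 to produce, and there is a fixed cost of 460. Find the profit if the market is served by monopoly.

Monopoly sets MR = MC: 95 − 2Q = 24 ⇒ Q = 35.5, P = 95 − 35.5 = 59.5.
Profit = (59.5 − 24)·35.5 − 460 = 800.25.

Profit = 800.25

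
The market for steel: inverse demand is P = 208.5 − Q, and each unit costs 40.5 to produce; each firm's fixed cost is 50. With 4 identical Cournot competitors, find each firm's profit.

π_i = 1078.96

Cournot with 4 identical firms: the symmetric best-response condition is 208.5 − 5q = 40.5. Each firm produces q = 33.6, total output Q = 134.4, price P = 74.1.
Each firm's profit = (74.1 − 40.5)·33.6 − 50 = 1078.96.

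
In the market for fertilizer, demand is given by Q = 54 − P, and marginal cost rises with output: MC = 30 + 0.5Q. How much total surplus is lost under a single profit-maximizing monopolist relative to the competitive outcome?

DWL = 30.72

Inverting demand: P = 54 − Q.
Under competition P = MC: 54 − Q = 30 + 0.5Q ⇒ Q = 16, P = 38.
Monopoly sets MR = MC: 54 − 2Q = 30 + 0.5Q ⇒ Q = 9.6, P = 54 − 9.6 = 44.4.
CS = ½·(54 − 38)·16 = 128; PS = (38·16 − 30·16 − ½·0.5·16²) = 64; TS = 192.
CS = ½·(54 − 44.4)·9.6 = 46.08; PS = (44.4·9.6 − 30·9.6 − ½·0.5·9.6²) = 115.2; TS = 161.28.
DWL = 192 − 161.28 = 30.72.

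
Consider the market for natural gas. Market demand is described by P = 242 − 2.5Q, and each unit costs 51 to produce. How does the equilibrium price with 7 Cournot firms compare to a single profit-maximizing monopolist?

In a 7-firm Cournot equilibrium, symmetry and the first-order condition give q = (242 − 51)/(20) = 9.55. So Q = 66.85 and P = 74.875.
The monopolist equates marginal revenue to marginal cost: 242 − 5Q = 51, so Q = 38.2. From demand, P = 146.5.

Cournot: P = 74.875; Monopoly: P = 146.5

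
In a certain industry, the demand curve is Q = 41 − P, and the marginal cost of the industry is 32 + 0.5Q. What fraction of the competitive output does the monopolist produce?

Q_m/Q_c = 0.6

Inverting demand: P = 41 − Q.
The monopolist equates marginal revenue to marginal cost: 41 − 2Q = 32 + 0.5Q, so Q = 3.6. From demand, P = 37.4.
Under competition P = MC: 41 − Q = 32 + 0.5Q ⇒ Q = 6, P = 35.
Ratio Q_m/Q_c = 3.6/6 = 0.6.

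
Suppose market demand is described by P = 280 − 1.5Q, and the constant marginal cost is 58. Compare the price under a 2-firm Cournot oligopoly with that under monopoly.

Cournot: P = 132; Monopoly: P = 169

With 2 symmetric Cournot firms, each firm's FOC gives 280 − 4.5q = 58, so q = 148/3, Q = 2·148/3 = 296/3, and P = 132.
The monopolist equates marginal revenue to marginal cost: 280 − 3Q = 58, so Q = 74. From demand, P = 169.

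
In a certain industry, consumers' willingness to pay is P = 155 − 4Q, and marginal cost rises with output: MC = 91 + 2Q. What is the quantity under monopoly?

Q = 6.4

The monopolist equates marginal revenue to marginal cost: 155 − 8Q = 91 + 2Q, so Q = 6.4. From demand, P = 129.4.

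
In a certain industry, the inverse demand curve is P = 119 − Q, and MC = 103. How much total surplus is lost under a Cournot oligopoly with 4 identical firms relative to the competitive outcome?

DWL = 5.12

Competitive firms price at marginal cost: P = 103, giving Q = 16.
In a 4-firm Cournot equilibrium, symmetry and the first-order condition give q = (119 − 103)/(5) = 3.2. So Q = 12.8 and P = 106.2.
DWL is the triangle between Q = 12.8 and Q = 16: ½·(16 − 12.8)·(106.2 − 103) = 5.12.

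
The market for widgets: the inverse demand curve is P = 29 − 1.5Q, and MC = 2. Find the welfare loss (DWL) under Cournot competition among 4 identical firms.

DWL = 9.72

Perfect competition: P = MC = 2, so 29 − 1.5Q = 2 and Q = 18.
In a 4-firm Cournot equilibrium, symmetry and the first-order condition give q = (29 − 2)/(7.5) = 3.6. So Q = 14.4 and P = 7.4.
DWL is the triangle between Q = 14.4 and Q = 18: ½·(18 − 14.4)·(7.4 − 2) = 9.72.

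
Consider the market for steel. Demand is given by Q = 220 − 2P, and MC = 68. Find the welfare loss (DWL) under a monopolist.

Inverting demand: P = 110 − 0.5Q.
Competitive firms price at marginal cost: P = 68, giving Q = 84.
Monopoly sets MR = MC: 110 − Q = 68 ⇒ Q = 42, P = 110 − 0.5·42 = 89.
DWL is the triangle between Q = 42 and Q = 84: ½·(84 − 42)·(89 − 68) = 441.

DWL = 441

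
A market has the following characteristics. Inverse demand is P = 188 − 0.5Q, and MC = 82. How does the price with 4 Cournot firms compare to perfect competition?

Cournot: P = 103.2; Competition: P = 82

In a 4-firm Cournot equilibrium, symmetry and the first-order condition give q = (188 − 82)/(2.5) = 42.4. So Q = 169.6 and P = 103.2.
Under competition P = MC = 82, so Q = (188 − 82)/0.5 = 212.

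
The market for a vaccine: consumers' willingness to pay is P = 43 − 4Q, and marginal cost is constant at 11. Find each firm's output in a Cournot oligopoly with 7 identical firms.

q_i = 1

In a 7-firm Cournot equilibrium, symmetry and the first-order condition give q = (43 − 11)/(32) = 1. So Q = 7 and P = 15.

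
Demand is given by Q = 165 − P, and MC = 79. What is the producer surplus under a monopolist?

PS = 1849

Inverting demand: P = 165 − Q.
Monopoly sets MR = MC: 165 − 2Q = 79 ⇒ Q = 43, P = 165 − 43 = 122.
PS = (122 − 79)·43 = 1849.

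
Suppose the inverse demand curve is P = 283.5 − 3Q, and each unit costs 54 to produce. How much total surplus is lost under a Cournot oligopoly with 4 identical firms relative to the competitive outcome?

Under competition P = MC = 54, so Q = (283.5 − 54)/3 = 76.5.
In a 4-firm Cournot equilibrium, symmetry and the first-order condition give q = (283.5 − 54)/(15) = 15.3. So Q = 61.2 and P = 99.9.
DWL is the triangle between Q = 61.2 and Q = 76.5: ½·(76.5 − 61.2)·(99.9 − 54) = 351.135.

DWL = 351.135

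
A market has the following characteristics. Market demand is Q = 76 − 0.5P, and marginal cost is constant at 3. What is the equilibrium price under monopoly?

Inverting demand: P = 152 − 2Q.
Monopoly sets MR = MC: 152 − 4Q = 3 ⇒ Q = 37.25, P = 152 − 2·37.25 = 77.5.

P = 77.5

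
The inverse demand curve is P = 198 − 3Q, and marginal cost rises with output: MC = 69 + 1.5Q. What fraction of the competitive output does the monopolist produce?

A monopolist chooses Q where MR = MC. MR = 198 − 6Q; setting this equal to 69 + 1.5Q gives Q = 17.2 and P = 146.4.
Competitive equilibrium sets price equal to marginal cost: 198 − 3Q = 69 + 1.5Q, so Q = 86/3 and P = 112.
Ratio Q_m/Q_c = 17.2/(86/3) = 0.6.

Q_m/Q_c = 0.6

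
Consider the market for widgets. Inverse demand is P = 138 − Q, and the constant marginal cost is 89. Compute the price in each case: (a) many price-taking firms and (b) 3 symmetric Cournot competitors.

Competition: P = 89; Cournot: P = 101.25

Under competition P = MC = 89, so Q = (138 − 89)/1 = 49.
In a 3-firm Cournot equilibrium, symmetry and the first-order condition give q = (138 − 89)/(4) = 12.25. So Q = 36.75 and P = 101.25.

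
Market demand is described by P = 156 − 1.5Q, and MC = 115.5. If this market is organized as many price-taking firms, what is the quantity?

Q = 27

Under competition P = MC = 115.5, so Q = (156 − 115.5)/1.5 = 27.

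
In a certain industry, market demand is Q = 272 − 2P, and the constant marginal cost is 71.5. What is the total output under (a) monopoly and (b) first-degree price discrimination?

Inverting demand: P = 136 − 0.5Q.
A monopolist chooses Q where MR = MC. MR = 136 − Q; setting this equal to 71.5 gives Q = 64.5 and P = 103.75.
With perfect price discrimination, output is the efficient level Q = 129 (where demand meets MC), but every buyer pays their willingness to pay: CS = 0 and PS = total surplus.

Monopoly: Q = 64.5; Perfect PD: Q = 129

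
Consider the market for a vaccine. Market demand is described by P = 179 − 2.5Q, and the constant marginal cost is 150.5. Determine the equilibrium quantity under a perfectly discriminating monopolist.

Q = 11.4

Under first-degree price discrimination the firm charges each unit its demand price and produces up to where P = MC, i.e. Q = 11.4. Consumer surplus is zero; producer surplus equals total surplus.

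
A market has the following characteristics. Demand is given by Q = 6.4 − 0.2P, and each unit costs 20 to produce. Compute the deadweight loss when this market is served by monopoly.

DWL = 3.6

Inverting demand: P = 32 − 5Q.
Perfect competition: P = MC = 20, so 32 − 5Q = 20 and Q = 2.4.
Monopoly sets MR = MC: 32 − 10Q = 20 ⇒ Q = 1.2, P = 32 − 5·1.2 = 26.
DWL is the triangle between Q = 1.2 and Q = 2.4: ½·(2.4 − 1.2)·(26 − 20) = 3.6.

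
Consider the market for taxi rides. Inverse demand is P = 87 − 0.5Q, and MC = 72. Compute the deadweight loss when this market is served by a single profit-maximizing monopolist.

Competitive firms price at marginal cost: P = 72, giving Q = 30.
The monopolist equates marginal revenue to marginal cost: 87 − Q = 72, so Q = 15. From demand, P = 79.5.
DWL is the triangle between Q = 15 and Q = 30: ½·(30 − 15)·(79.5 − 72) = 56.25.

DWL = 56.25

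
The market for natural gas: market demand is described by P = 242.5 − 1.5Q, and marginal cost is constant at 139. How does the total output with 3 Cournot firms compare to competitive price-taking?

Cournot: Q = 51.75; Competition: Q = 69

In a 3-firm Cournot equilibrium, symmetry and the first-order condition give q = (242.5 − 139)/(6) = 17.25. So Q = 51.75 and P = 164.875.
Under competition P = MC = 139, so Q = (242.5 − 139)/1.5 = 69.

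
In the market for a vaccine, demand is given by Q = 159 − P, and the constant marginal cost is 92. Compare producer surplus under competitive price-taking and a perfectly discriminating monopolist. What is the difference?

PS rises by 2244.5

Inverting demand: P = 159 − Q.
Competitive firms price at marginal cost: P = 92, giving Q = 67.
PS = (92 − 92)·67 = 0.
With perfect price discrimination, output is the efficient level Q = 67 (where demand meets MC), but every buyer pays their willingness to pay: CS = 0 and PS = total surplus.
PS = ½·(159 − 92)·67 = 2244.5.
Change in producer surplus: 2244.5 − 0 = 2244.5.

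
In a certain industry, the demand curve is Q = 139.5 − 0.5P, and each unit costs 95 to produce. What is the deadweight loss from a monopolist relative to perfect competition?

Inverting demand: P = 279 − 2Q.
Perfect competition: P = MC = 95, so 279 − 2Q = 95 and Q = 92.
Monopoly sets MR = MC: 279 − 4Q = 95 ⇒ Q = 46, P = 279 − 2·46 = 187.
DWL is the triangle between Q = 46 and Q = 92: ½·(92 − 46)·(187 − 95) = 2116.

DWL = 2116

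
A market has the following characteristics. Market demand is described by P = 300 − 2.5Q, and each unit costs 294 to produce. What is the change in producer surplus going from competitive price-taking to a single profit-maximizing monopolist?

Producer surplus rises by 3.6

Competitive firms price at marginal cost: P = 294, giving Q = 2.4.
PS = (294 − 294)·2.4 = 0.
Monopoly sets MR = MC: 300 − 5Q = 294 ⇒ Q = 1.2, P = 300 − 2.5·1.2 = 297.
PS = (297 − 294)·1.2 = 3.6.
Change in producer surplus: 3.6 − 0 = 3.6.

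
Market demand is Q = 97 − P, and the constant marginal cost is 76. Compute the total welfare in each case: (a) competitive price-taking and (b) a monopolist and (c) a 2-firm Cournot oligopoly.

Inverting demand: P = 97 − Q.
Perfect competition: P = MC = 76, so 97 − Q = 76 and Q = 21.
CS = ½·(97 − 76)·21 = 220.5; PS = (76 − 76)·21 = 0; TS = 220.5.
Monopoly sets MR = MC: 97 − 2Q = 76 ⇒ Q = 10.5, P = 97 − 10.5 = 86.5.
CS = ½·(97 − 86.5)·10.5 = 55.125; PS = (86.5 − 76)·10.5 = 110.25; TS = 165.375.
In a 2-firm Cournot equilibrium, symmetry and the first-order condition give q = (97 − 76)/(3) = 7. So Q = 14 and P = 83.
CS = ½·(97 − 83)·14 = 98; PS = (83 − 76)·14 = 98; TS = 196.

Competition: TS = 220.5; Monopoly: TS = 165.375; Cournot: TS = 196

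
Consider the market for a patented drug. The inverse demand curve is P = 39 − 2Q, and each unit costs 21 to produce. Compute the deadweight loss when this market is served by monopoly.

Under competition P = MC = 21, so Q = (39 − 21)/2 = 9.
Monopoly sets MR = MC: 39 − 4Q = 21 ⇒ Q = 4.5, P = 39 − 2·4.5 = 30.
DWL is the triangle between Q = 4.5 and Q = 9: ½·(9 − 4.5)·(30 − 21) = 20.25.

DWL = 20.25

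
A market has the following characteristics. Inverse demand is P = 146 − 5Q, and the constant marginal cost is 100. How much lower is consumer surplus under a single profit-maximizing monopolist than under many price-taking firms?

Under competition P = MC = 100, so Q = (146 − 100)/5 = 9.2.
CS = ½·(146 − 100)·9.2 = 211.6.
A monopolist chooses Q where MR = MC. MR = 146 − 10Q; setting this equal to 100 gives Q = 4.6 and P = 123.
CS = ½·(146 − 123)·4.6 = 52.9.
Change in consumer surplus: 52.9 − 211.6 = −158.7.

CS falls by 158.7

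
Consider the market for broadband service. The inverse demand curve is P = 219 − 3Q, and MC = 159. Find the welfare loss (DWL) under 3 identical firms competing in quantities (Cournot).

DWL = 37.5

Competitive firms price at marginal cost: P = 159, giving Q = 20.
With 3 symmetric Cournot firms, each firm's FOC gives 219 − 12q = 159, so q = 5, Q = 3·5 = 15, and P = 174.
DWL is the triangle between Q = 15 and Q = 20: ½·(20 − 15)·(174 − 159) = 37.5.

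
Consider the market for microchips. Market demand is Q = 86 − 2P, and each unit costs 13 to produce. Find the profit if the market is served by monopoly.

Profit = 450

Inverting demand: P = 43 − 0.5Q.
Monopoly sets MR = MC: 43 − Q = 13 ⇒ Q = 30, P = 43 − 0.5·30 = 28.
Profit = (28 − 13)·30 = 450.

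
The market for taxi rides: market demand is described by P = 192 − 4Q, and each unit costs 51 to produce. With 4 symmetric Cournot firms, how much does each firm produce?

With 4 symmetric Cournot firms, each firm's FOC gives 192 − 20q = 51, so q = 7.05, Q = 4·7.05 = 28.2, and P = 79.2.

q_i = 7.05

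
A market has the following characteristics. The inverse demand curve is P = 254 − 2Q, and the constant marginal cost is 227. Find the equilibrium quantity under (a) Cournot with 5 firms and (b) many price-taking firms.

Cournot: Q = 11.25; Competition: Q = 13.5

Cournot with 5 identical firms: the symmetric best-response condition is 254 − 12q = 227. Each firm produces q = 2.25, total output Q = 11.25, price P = 231.5.
Under competition P = MC = 227, so Q = (254 − 227)/2 = 13.5.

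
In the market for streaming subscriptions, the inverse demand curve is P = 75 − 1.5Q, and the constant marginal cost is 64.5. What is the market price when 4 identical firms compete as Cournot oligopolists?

P = 66.6

With 4 symmetric Cournot firms, each firm's FOC gives 75 − 7.5q = 64.5, so q = 1.4, Q = 4·1.4 = 5.6, and P = 66.6.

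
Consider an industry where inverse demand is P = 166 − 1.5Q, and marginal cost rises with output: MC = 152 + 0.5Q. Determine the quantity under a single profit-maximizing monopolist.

Monopoly sets MR = MC: 166 − 3Q = 152 + 0.5Q ⇒ Q = 4, P = 166 − 1.5·4 = 160.

Q = 4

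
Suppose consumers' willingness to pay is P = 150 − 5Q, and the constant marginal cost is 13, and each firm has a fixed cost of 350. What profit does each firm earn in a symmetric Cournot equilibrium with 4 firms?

Cournot with 4 identical firms: the symmetric best-response condition is 150 − 25q = 13. Each firm produces q = 5.48, total output Q = 21.92, price P = 40.4.
Each firm's profit = (40.4 − 13)·5.48 − 350 = −199.848.

π_i = −199.848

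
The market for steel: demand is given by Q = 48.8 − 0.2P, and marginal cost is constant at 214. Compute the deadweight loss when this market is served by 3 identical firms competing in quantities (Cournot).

Inverting demand: P = 244 − 5Q.
Under competition P = MC = 214, so Q = (244 − 214)/5 = 6.
Cournot with 3 identical firms: the symmetric best-response condition is 244 − 20q = 214. Each firm produces q = 1.5, total output Q = 4.5, price P = 221.5.
DWL is the triangle between Q = 4.5 and Q = 6: ½·(6 − 4.5)·(221.5 − 214) = 5.625.

DWL = 5.625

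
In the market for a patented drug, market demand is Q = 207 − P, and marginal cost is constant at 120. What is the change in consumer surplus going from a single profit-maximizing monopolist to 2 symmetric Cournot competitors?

Consumer surplus rises by 735.875

Inverting demand: P = 207 − Q.
The monopolist equates marginal revenue to marginal cost: 207 − 2Q = 120, so Q = 43.5. From demand, P = 163.5.
CS = ½·(207 − 163.5)·43.5 = 946.125.
In a 2-firm Cournot equilibrium, symmetry and the first-order condition give q = (207 − 120)/(3) = 29. So Q = 58 and P = 149.
CS = ½·(207 − 149)·58 = 1682.
Change in consumer surplus: 1682 − 946.125 = 735.875.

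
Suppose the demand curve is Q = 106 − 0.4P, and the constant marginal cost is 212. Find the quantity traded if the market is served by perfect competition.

Q = 21.2

Inverting demand: P = 265 − 2.5Q.
Perfect competition: P = MC = 212, so 265 − 2.5Q = 212 and Q = 21.2.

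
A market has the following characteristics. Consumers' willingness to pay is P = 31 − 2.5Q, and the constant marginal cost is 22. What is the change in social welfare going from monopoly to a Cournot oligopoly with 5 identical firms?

A monopolist chooses Q where MR = MC. MR = 31 − 5Q; setting this equal to 22 gives Q = 1.8 and P = 26.5.
CS = ½·(31 − 26.5)·1.8 = 4.05; PS = (26.5 − 22)·1.8 = 8.1; TS = 12.15.
In a 5-firm Cournot equilibrium, symmetry and the first-order condition give q = (31 − 22)/(15) = 0.6. So Q = 3 and P = 23.5.
CS = ½·(31 − 23.5)·3 = 11.25; PS = (23.5 − 22)·3 = 4.5; TS = 15.75.
Change in social welfare: 15.75 − 12.15 = 3.6.

Social welfare rises by 3.6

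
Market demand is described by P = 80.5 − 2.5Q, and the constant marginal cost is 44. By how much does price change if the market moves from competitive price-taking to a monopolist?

Perfect competition: P = MC = 44, so 80.5 − 2.5Q = 44 and Q = 14.6.
The monopolist equates marginal revenue to marginal cost: 80.5 − 5Q = 44, so Q = 7.3. From demand, P = 62.25.
Change in price: 62.25 − 44 = 18.25.

Price rises by 18.25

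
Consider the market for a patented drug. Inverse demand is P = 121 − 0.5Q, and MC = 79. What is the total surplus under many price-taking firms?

Perfect competition: P = MC = 79, so 121 − 0.5Q = 79 and Q = 84.
CS = ½·(121 − 79)·84 = 1764; PS = (79 − 79)·84 = 0; TS = 1764.

TS = 1764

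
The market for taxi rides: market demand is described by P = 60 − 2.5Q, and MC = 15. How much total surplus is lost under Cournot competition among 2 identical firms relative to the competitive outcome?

DWL = 45

Competitive firms price at marginal cost: P = 15, giving Q = 18.
In a 2-firm Cournot equilibrium, symmetry and the first-order condition give q = (60 − 15)/(7.5) = 6. So Q = 12 and P = 30.
DWL is the triangle between Q = 12 and Q = 18: ½·(18 − 12)·(30 − 15) = 45.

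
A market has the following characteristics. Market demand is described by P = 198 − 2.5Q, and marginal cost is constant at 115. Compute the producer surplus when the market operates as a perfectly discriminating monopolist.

PS = 1377.8

With perfect price discrimination, output is the efficient level Q = 33.2 (where demand meets MC), but every buyer pays their willingness to pay: CS = 0 and PS = total surplus.
PS = ½·(198 − 115)·33.2 = 1377.8.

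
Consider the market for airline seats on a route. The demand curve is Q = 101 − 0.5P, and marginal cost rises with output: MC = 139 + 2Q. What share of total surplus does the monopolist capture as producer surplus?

PS/TS = 0.75

Inverting demand: P = 202 − 2Q.
The monopolist equates marginal revenue to marginal cost: 202 − 4Q = 139 + 2Q, so Q = 10.5. From demand, P = 181.
CS = ½·(202 − 181)·10.5 = 110.25.
PS = P·Q − VC(Q) = 181·10.5 − (139·10.5 + ½·2·10.5²) = 330.75.
Share captured = PS/TS = 330.75/441 = 0.75.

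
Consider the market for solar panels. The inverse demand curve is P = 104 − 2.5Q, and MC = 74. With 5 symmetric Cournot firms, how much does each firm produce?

With 5 symmetric Cournot firms, each firm's FOC gives 104 − 15q = 74, so q = 2, Q = 5·2 = 10, and P = 79.

q_i = 2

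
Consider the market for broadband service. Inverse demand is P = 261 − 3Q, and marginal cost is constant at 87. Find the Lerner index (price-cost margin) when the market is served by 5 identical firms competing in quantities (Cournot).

With 5 symmetric Cournot firms, each firm's FOC gives 261 − 18q = 87, so q = 29/3, Q = 5·29/3 = 145/3, and P = 116.
Lerner index = (P − MC)/P = (116 − 87)/116 = 0.25.

Lerner index = 0.25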